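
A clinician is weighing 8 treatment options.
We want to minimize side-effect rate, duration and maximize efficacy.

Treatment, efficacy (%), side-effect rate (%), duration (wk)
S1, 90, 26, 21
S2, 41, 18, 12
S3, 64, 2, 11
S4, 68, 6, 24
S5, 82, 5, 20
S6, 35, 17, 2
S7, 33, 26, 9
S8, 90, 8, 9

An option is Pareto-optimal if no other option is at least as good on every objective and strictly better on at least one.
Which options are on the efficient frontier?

S3, S5, S6, S8

S1: dominated by S8 (efficacy 90≥90, side-effect rate 8≤26, duration 9≤21).
S2: dominated by S3 (efficacy 64≥41, side-effect rate 2≤18, duration 11≤12).
S3: not dominated (best side-effect rate).
S4: dominated by S5 (efficacy 82≥68, side-effect rate 5≤6, duration 20≤24).
S5: not dominated.
S6: not dominated (best duration).
S7: dominated by S6 (efficacy 35≥33, side-effect rate 17≤26, duration 2≤9).
S8: not dominated.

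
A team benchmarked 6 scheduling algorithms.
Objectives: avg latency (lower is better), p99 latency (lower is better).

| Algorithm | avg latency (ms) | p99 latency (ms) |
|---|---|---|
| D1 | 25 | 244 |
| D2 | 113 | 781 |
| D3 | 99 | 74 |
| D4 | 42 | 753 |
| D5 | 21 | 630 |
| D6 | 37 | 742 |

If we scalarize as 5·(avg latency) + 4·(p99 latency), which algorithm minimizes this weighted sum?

D3

D1: 5·25 + 4·244 = 1101
D2: 5·113 + 4·781 = 3689
D3: 5·99 + 4·74 = 791
D4: 5·42 + 4·753 = 3222
D5: 5·21 + 4·630 = 2625
D6: 5·37 + 4·742 = 3153
Lowest: D3 at 791.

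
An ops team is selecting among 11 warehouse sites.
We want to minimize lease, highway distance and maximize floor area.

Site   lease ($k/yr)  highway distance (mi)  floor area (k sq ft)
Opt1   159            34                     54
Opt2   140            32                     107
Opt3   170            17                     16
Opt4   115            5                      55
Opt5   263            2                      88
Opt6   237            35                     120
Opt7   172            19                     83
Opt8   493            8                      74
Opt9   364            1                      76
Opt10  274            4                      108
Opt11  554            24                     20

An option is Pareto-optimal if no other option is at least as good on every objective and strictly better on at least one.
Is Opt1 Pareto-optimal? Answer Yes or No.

Opt2 vs Opt1: lease 140≤159, highway distance 32≤34, floor area 107≥54 — Opt2 is at least as good on every objective and strictly better on at least one, so Opt2 dominates Opt1.

No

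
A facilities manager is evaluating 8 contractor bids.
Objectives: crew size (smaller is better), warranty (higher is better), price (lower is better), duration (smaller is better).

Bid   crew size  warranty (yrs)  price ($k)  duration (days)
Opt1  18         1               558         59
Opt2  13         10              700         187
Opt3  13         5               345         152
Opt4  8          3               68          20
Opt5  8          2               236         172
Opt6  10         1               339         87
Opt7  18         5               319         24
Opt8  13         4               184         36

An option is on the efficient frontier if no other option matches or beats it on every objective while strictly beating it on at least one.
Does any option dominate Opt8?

Opt1: worse on crew size (18 vs 13).
Opt2: worse on price (700 vs 184).
Opt3: worse on price (345 vs 184).
Opt4: worse on warranty (3 vs 4).
Opt5: worse on warranty (2 vs 4).
Opt6: worse on warranty (1 vs 4).
Opt7: worse on crew size (18 vs 13).
No option is at least as good as Opt8 on every objective and strictly better on one.

No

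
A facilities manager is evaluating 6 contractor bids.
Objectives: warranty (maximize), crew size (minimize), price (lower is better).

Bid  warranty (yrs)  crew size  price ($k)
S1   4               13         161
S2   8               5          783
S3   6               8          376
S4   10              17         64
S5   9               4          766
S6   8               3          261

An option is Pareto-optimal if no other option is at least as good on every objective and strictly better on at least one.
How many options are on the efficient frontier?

4

S1: not dominated.
S2: dominated by S5 (warranty 9≥8, crew size 4≤5, price 766≤783).
S3: dominated by S6 (warranty 8≥6, crew size 3≤8, price 261≤376).
S4: not dominated (best warranty).
S5: not dominated.
S6: not dominated (best crew size).
Pareto-optimal: S1, S4, S5, S6 → 4.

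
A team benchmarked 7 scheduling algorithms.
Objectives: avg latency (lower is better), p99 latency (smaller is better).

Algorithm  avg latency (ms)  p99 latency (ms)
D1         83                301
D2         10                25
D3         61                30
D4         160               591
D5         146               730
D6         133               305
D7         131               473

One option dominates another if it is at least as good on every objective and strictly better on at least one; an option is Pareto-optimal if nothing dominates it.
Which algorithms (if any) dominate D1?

D2, D3

D2: avg latency 10≤83, p99 latency 25≤301 — dominates D1.
D3: avg latency 61≤83, p99 latency 30≤301 — dominates D1.
Others (D4, D5, D6, D7) are each worse than D1 on at least one objective.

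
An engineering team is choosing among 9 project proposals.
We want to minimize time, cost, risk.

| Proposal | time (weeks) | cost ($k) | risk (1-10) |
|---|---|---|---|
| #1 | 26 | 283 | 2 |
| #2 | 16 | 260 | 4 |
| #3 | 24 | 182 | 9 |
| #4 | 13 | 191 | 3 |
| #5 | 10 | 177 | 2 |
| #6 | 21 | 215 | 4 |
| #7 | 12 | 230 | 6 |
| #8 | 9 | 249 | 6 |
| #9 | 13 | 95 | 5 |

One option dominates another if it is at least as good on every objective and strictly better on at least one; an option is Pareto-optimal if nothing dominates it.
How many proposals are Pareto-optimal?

#1: dominated by #5 (time 10≤26, cost 177≤283, risk 2≤2).
#2: dominated by #4 (time 13≤16, cost 191≤260, risk 3≤4).
#3: dominated by #5 (time 10≤24, cost 177≤182, risk 2≤9).
#4: dominated by #5 (time 10≤13, cost 177≤191, risk 2≤3).
#5: not dominated.
#6: dominated by #4 (time 13≤21, cost 191≤215, risk 3≤4).
#7: dominated by #5 (time 10≤12, cost 177≤230, risk 2≤6).
#8: not dominated (best time).
#9: not dominated (best cost).
Pareto-optimal: #5, #8, #9 → 3.

3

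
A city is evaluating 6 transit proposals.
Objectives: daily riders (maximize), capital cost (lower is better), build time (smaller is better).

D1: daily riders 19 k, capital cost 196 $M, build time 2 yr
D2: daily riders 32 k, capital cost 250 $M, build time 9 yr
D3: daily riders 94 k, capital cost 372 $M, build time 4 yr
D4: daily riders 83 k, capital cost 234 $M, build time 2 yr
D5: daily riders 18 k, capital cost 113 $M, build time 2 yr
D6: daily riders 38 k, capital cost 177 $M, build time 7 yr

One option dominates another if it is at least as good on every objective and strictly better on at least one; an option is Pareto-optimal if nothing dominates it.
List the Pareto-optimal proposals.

D1: not dominated.
D2: dominated by D4 (daily riders 83≥32, capital cost 234≤250, build time 2≤9).
D3: not dominated (best daily riders).
D4: not dominated.
D5: not dominated (best capital cost).
D6: not dominated.

D1, D3, D4, D5, D6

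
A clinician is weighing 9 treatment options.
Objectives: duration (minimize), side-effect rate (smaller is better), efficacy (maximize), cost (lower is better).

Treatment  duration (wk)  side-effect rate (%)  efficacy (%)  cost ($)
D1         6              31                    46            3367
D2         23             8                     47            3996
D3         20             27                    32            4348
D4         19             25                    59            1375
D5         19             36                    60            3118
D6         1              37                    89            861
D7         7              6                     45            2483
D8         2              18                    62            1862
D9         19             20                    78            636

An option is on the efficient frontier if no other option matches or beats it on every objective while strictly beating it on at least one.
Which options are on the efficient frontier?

D1: dominated by D8 (duration 2≤6, side-effect rate 18≤31, efficacy 62≥46, cost 1862≤3367).
D2: not dominated.
D3: dominated by D4 (duration 19≤20, side-effect rate 25≤27, efficacy 59≥32, cost 1375≤4348).
D4: dominated by D9 (duration 19≤19, side-effect rate 20≤25, efficacy 78≥59, cost 636≤1375).
D5: dominated by D8 (duration 2≤19, side-effect rate 18≤36, efficacy 62≥60, cost 1862≤3118).
D6: not dominated (best duration).
D7: not dominated (best side-effect rate).
D8: not dominated.
D9: not dominated (best cost).

D2, D6, D7, D8, D9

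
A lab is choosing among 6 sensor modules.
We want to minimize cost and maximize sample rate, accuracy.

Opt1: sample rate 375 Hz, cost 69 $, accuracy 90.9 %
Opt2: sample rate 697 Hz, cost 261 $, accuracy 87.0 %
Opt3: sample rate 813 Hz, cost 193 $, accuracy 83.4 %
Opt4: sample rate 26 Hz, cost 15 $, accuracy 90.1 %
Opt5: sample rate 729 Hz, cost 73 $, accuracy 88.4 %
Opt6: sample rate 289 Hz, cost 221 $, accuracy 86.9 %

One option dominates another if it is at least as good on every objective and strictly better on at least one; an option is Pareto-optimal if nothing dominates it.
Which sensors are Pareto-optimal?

Opt1: not dominated (best accuracy).
Opt2: dominated by Opt5 (sample rate 729≥697, cost 73≤261, accuracy 88.4≥87.0).
Opt3: not dominated (best sample rate).
Opt4: not dominated (best cost).
Opt5: not dominated.
Opt6: dominated by Opt1 (sample rate 375≥289, cost 69≤221, accuracy 90.9≥86.9).

Opt1, Opt3, Opt4, Opt5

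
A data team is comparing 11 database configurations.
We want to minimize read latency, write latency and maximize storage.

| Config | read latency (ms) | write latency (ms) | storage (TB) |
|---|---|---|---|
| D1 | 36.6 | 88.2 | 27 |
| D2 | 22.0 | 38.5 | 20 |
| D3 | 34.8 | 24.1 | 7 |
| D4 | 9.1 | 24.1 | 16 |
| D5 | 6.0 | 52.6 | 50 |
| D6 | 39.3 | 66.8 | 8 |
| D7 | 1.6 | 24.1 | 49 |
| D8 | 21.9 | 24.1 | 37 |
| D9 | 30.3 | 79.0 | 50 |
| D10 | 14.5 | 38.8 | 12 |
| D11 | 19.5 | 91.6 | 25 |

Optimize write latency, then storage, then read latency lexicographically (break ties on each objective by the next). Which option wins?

First minimize write latency: best is 24.1, kept {D3, D4, D7, D8}.
Then maximize storage: best is 49, kept {D7}.

D7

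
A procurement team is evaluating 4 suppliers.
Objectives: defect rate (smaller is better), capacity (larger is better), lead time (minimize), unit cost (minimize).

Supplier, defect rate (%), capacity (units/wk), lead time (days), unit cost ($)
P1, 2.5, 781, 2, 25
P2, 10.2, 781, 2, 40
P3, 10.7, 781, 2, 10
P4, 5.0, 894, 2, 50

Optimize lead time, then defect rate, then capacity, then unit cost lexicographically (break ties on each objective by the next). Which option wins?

First minimize lead time: best is 2, kept {P1, P2, P3, P4}.
Then minimize defect rate: best is 2.5, kept {P1}.

P1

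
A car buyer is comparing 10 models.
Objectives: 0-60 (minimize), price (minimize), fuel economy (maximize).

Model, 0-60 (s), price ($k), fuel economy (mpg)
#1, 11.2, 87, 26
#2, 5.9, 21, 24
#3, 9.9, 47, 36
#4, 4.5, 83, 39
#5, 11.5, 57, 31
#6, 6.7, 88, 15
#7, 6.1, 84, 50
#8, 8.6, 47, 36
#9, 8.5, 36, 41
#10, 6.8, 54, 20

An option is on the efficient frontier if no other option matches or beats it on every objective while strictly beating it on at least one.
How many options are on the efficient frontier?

#1: dominated by #3 (0-60 9.9≤11.2, price 47≤87, fuel economy 36≥26).
#2: not dominated (best price).
#3: dominated by #8 (0-60 8.6≤9.9, price 47≤47, fuel economy 36≥36).
#4: not dominated (best 0-60).
#5: dominated by #3 (0-60 9.9≤11.5, price 47≤57, fuel economy 36≥31).
#6: dominated by #2 (0-60 5.9≤6.7, price 21≤88, fuel economy 24≥15).
#7: not dominated (best fuel economy).
#8: dominated by #9 (0-60 8.5≤8.6, price 36≤47, fuel economy 41≥36).
#9: not dominated.
#10: dominated by #2 (0-60 5.9≤6.8, price 21≤54, fuel economy 24≥20).
Pareto-optimal: #2, #4, #7, #9 → 4.

4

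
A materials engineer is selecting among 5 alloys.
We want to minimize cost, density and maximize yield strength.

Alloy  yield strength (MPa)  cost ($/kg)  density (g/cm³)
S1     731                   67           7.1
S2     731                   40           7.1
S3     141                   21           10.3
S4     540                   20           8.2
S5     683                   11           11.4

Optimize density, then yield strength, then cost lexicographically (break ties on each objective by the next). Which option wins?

First minimize density: best is 7.1, kept {S1, S2}.
Then maximize yield strength: best is 731, kept {S1, S2}.
Then minimize cost: best is 40, kept {S2}.

S2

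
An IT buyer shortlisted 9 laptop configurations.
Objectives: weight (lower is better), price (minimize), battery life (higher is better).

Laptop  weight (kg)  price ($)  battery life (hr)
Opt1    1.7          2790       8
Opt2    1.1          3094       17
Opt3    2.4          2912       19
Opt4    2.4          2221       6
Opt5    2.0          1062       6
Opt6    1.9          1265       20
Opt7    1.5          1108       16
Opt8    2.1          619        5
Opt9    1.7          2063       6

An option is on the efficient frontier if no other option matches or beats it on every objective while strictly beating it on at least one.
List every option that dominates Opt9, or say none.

Opt7

Opt7: weight 1.5≤1.7, price 1108≤2063, battery life 16≥6 — dominates Opt9.
Others (Opt1, Opt2, Opt3, Opt4, Opt5, Opt6, Opt8) are each worse than Opt9 on at least one objective.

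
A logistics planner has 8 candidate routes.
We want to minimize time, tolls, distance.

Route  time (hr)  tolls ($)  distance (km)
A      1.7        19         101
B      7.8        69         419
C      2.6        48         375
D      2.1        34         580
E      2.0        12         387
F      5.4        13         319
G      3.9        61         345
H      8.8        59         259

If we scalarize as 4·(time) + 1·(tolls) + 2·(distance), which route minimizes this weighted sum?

A

A: 4·1.7 + 1·19 + 2·101 = 227.8
B: 4·7.8 + 1·69 + 2·419 = 938.2
C: 4·2.6 + 1·48 + 2·375 = 808.4
D: 4·2.1 + 1·34 + 2·580 = 1202.4
E: 4·2.0 + 1·12 + 2·387 = 794.0
F: 4·5.4 + 1·13 + 2·319 = 672.6
G: 4·3.9 + 1·61 + 2·345 = 766.6
H: 4·8.8 + 1·59 + 2·259 = 612.2
Lowest: A at 227.8.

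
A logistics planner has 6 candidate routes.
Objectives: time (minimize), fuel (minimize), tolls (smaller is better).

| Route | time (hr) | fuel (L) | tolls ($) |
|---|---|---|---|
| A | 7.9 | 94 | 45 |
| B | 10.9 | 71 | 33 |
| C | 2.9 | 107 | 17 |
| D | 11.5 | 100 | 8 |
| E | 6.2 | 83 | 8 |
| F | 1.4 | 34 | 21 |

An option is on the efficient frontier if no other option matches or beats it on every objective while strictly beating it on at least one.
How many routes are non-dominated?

A: dominated by E (time 6.2≤7.9, fuel 83≤94, tolls 8≤45).
B: dominated by F (time 1.4≤10.9, fuel 34≤71, tolls 21≤33).
C: not dominated.
D: dominated by E (time 6.2≤11.5, fuel 83≤100, tolls 8≤8).
E: not dominated.
F: not dominated (best time).
Pareto-optimal: C, E, F → 3.

3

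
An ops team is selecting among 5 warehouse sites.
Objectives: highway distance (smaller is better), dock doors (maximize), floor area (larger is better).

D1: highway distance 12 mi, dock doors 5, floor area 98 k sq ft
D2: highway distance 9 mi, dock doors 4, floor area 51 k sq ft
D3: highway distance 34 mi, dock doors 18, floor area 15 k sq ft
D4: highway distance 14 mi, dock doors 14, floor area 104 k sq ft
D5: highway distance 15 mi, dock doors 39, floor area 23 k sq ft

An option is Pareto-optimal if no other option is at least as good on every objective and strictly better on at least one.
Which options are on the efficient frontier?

D1: not dominated.
D2: not dominated (best highway distance).
D3: dominated by D5 (highway distance 15≤34, dock doors 39≥18, floor area 23≥15).
D4: not dominated (best floor area).
D5: not dominated (best dock doors).

D1, D2, D4, D5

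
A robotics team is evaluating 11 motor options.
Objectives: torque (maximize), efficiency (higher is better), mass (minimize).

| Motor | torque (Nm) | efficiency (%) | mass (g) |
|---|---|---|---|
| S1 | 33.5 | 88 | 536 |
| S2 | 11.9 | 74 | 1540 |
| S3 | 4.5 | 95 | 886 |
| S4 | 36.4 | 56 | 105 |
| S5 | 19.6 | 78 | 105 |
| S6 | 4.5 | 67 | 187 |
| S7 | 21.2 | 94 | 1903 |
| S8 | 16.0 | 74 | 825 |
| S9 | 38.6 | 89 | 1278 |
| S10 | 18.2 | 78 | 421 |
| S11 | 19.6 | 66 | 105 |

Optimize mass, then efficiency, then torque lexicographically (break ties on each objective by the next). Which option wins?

First minimize mass: best is 105, kept {S4, S5, S11}.
Then maximize efficiency: best is 78, kept {S5}.

S5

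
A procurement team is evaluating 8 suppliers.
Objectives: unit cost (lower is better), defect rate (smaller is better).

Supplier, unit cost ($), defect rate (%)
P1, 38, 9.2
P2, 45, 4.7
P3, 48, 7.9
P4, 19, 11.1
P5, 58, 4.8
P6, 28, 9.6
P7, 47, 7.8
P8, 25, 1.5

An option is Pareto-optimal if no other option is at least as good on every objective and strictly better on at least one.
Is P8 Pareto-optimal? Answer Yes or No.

P1: worse on unit cost (38 vs 25).
P2: worse on unit cost (45 vs 25).
P3: worse on unit cost (48 vs 25).
P4: worse on defect rate (11.1 vs 1.5).
P5: worse on unit cost (58 vs 25).
P6: worse on unit cost (28 vs 25).
P7: worse on unit cost (47 vs 25).
No option is at least as good as P8 on every objective and strictly better on one.

Yes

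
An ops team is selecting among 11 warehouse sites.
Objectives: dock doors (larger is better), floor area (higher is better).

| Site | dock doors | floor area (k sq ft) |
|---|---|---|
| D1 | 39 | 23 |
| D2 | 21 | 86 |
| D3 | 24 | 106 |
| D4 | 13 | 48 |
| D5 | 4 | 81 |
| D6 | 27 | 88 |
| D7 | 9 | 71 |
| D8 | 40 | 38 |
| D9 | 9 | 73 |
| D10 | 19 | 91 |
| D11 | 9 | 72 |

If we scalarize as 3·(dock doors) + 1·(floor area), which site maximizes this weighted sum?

D1: 3·39 + 1·23 = 140
D2: 3·21 + 1·86 = 149
D3: 3·24 + 1·106 = 178
D4: 3·13 + 1·48 = 87
D5: 3·4 + 1·81 = 93
D6: 3·27 + 1·88 = 169
D7: 3·9 + 1·71 = 98
D8: 3·40 + 1·38 = 158
D9: 3·9 + 1·73 = 100
D10: 3·19 + 1·91 = 148
D11: 3·9 + 1·72 = 99
Highest: D3 at 178.

D3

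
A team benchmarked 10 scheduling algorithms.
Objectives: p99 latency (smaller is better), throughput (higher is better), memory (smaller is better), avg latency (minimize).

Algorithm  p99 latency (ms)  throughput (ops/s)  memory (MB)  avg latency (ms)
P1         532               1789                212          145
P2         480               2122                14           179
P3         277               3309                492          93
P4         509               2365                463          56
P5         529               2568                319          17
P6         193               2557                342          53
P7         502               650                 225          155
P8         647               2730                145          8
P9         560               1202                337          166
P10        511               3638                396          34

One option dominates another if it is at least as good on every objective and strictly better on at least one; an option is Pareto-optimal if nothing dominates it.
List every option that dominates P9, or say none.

P1: p99 latency 532≤560, throughput 1789≥1202, memory 212≤337, avg latency 145≤166 — dominates P9.
P5: p99 latency 529≤560, throughput 2568≥1202, memory 319≤337, avg latency 17≤166 — dominates P9.
Others (P2, P3, P4, P6, P7, P8, P10) are each worse than P9 on at least one objective.

P1, P5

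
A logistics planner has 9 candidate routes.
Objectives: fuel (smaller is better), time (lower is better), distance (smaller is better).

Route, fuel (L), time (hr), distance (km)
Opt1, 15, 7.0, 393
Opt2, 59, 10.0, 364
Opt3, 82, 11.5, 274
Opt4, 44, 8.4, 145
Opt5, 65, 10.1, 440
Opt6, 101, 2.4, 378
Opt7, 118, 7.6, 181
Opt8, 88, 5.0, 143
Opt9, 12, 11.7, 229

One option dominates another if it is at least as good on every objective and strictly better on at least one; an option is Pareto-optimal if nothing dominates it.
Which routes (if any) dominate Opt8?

Opt1: worse on time (7.0 vs 5.0).
Opt2: worse on time (10.0 vs 5.0).
Opt3: worse on time (11.5 vs 5.0).
Opt4: worse on time (8.4 vs 5.0).
Opt5: worse on time (10.1 vs 5.0).
Opt6: worse on fuel (101 vs 88).
Opt7: worse on fuel (118 vs 88).
Opt9: worse on time (11.7 vs 5.0).
No option dominates Opt8.

none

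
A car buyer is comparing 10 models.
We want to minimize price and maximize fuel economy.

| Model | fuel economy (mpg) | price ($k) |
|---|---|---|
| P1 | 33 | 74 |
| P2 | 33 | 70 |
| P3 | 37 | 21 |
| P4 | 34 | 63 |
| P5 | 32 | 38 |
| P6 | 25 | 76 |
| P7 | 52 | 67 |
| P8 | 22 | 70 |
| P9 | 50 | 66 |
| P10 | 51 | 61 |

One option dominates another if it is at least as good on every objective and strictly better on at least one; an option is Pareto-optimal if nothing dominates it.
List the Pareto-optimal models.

P1: dominated by P2 (fuel economy 33≥33, price 70≤74).
P2: dominated by P3 (fuel economy 37≥33, price 21≤70).
P3: not dominated (best price).
P4: dominated by P3 (fuel economy 37≥34, price 21≤63).
P5: dominated by P3 (fuel economy 37≥32, price 21≤38).
P6: dominated by P1 (fuel economy 33≥25, price 74≤76).
P7: not dominated (best fuel economy).
P8: dominated by P2 (fuel economy 33≥22, price 70≤70).
P9: dominated by P10 (fuel economy 51≥50, price 61≤66).
P10: not dominated.

P3, P7, P10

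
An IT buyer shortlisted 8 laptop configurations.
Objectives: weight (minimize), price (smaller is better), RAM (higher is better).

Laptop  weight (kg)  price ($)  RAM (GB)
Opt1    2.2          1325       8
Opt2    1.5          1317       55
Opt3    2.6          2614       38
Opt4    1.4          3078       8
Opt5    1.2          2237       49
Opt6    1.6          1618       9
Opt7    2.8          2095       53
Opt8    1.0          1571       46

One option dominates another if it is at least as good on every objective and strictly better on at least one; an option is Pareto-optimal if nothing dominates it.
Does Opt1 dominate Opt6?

No

Opt1 vs Opt6: Opt1 is worse on weight (2.2 vs 1.6), so it does not dominate Opt6.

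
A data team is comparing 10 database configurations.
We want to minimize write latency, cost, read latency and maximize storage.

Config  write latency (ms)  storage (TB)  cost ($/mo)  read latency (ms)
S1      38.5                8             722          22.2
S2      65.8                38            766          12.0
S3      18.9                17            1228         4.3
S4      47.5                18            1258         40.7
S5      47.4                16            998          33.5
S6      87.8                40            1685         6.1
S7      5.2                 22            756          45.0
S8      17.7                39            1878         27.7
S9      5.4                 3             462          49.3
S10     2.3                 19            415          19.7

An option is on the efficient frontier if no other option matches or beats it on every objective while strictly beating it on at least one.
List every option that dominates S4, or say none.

S10

S10: write latency 2.3≤47.5, storage 19≥18, cost 415≤1258, read latency 19.7≤40.7 — dominates S4.
Others (S1, S2, S3, S5, S6, S7, S8, S9) are each worse than S4 on at least one objective.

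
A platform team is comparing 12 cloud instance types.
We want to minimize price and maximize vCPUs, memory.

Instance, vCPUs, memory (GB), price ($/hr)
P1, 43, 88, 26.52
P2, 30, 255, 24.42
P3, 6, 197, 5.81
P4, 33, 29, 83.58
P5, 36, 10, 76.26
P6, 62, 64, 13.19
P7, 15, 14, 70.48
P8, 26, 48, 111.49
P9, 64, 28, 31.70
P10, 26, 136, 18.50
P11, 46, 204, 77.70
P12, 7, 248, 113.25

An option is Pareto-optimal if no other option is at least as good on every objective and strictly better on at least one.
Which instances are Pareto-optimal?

P1: not dominated.
P2: not dominated (best memory).
P3: not dominated (best price).
P4: dominated by P1 (vCPUs 43≥33, memory 88≥29, price 26.52≤83.58).
P5: dominated by P1 (vCPUs 43≥36, memory 88≥10, price 26.52≤76.26).
P6: not dominated.
P7: dominated by P1 (vCPUs 43≥15, memory 88≥14, price 26.52≤70.48).
P8: dominated by P1 (vCPUs 43≥26, memory 88≥48, price 26.52≤111.49).
P9: not dominated (best vCPUs).
P10: not dominated.
P11: not dominated.
P12: dominated by P2 (vCPUs 30≥7, memory 255≥248, price 24.42≤113.25).

P1, P2, P3, P6, P9, P10, P11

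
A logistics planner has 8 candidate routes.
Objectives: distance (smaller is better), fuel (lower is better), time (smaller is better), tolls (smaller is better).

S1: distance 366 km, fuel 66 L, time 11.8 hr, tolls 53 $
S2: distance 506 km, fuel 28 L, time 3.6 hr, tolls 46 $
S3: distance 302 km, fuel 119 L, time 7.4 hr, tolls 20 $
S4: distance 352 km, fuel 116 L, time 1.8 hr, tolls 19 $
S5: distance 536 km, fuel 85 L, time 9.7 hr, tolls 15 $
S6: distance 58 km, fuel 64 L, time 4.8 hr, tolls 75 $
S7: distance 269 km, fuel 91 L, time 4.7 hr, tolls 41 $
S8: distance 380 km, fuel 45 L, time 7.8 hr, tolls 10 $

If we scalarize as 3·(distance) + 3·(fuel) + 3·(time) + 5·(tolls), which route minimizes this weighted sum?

S6

S1: 3·366 + 3·66 + 3·11.8 + 5·53 = 1596.4
S2: 3·506 + 3·28 + 3·3.6 + 5·46 = 1842.8
S3: 3·302 + 3·119 + 3·7.4 + 5·20 = 1385.2
S4: 3·352 + 3·116 + 3·1.8 + 5·19 = 1504.4
S5: 3·536 + 3·85 + 3·9.7 + 5·15 = 1967.1
S6: 3·58 + 3·64 + 3·4.8 + 5·75 = 755.4
S7: 3·269 + 3·91 + 3·4.7 + 5·41 = 1299.1
S8: 3·380 + 3·45 + 3·7.8 + 5·10 = 1348.4
Lowest: S6 at 755.4.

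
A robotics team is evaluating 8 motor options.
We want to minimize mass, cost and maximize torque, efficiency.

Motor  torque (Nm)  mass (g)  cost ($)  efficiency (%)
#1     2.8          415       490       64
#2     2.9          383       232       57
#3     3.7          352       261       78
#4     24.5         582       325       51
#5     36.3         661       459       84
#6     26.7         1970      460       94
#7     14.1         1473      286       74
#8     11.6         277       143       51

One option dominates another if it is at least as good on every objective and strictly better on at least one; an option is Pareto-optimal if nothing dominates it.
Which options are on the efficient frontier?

#1: dominated by #3 (torque 3.7≥2.8, mass 352≤415, cost 261≤490, efficiency 78≥64).
#2: not dominated.
#3: not dominated.
#4: not dominated.
#5: not dominated (best torque).
#6: not dominated (best efficiency).
#7: not dominated.
#8: not dominated (best mass).

#2, #3, #4, #5, #6, #7, #8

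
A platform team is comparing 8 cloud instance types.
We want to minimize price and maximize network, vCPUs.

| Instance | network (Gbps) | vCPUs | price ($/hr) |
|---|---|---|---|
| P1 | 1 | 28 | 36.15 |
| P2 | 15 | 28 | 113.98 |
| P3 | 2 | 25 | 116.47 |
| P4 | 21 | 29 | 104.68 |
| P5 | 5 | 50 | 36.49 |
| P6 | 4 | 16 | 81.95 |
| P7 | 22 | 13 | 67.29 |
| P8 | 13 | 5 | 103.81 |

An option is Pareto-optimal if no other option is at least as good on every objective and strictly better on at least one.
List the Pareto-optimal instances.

P1, P4, P5, P7

P1: not dominated (best price).
P2: dominated by P4 (network 21≥15, vCPUs 29≥28, price 104.68≤113.98).
P3: dominated by P2 (network 15≥2, vCPUs 28≥25, price 113.98≤116.47).
P4: not dominated.
P5: not dominated (best vCPUs).
P6: dominated by P5 (network 5≥4, vCPUs 50≥16, price 36.49≤81.95).
P7: not dominated (best network).
P8: dominated by P7 (network 22≥13, vCPUs 13≥5, price 67.29≤103.81).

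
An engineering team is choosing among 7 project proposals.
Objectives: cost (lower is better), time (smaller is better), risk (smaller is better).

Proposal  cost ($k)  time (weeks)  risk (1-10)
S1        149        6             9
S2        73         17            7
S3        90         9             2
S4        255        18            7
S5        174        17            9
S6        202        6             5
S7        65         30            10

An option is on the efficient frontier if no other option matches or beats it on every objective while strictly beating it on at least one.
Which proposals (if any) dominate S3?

S1: worse on cost (149 vs 90).
S2: worse on time (17 vs 9).
S4: worse on cost (255 vs 90).
S5: worse on cost (174 vs 90).
S6: worse on cost (202 vs 90).
S7: worse on time (30 vs 9).
No option dominates S3.

none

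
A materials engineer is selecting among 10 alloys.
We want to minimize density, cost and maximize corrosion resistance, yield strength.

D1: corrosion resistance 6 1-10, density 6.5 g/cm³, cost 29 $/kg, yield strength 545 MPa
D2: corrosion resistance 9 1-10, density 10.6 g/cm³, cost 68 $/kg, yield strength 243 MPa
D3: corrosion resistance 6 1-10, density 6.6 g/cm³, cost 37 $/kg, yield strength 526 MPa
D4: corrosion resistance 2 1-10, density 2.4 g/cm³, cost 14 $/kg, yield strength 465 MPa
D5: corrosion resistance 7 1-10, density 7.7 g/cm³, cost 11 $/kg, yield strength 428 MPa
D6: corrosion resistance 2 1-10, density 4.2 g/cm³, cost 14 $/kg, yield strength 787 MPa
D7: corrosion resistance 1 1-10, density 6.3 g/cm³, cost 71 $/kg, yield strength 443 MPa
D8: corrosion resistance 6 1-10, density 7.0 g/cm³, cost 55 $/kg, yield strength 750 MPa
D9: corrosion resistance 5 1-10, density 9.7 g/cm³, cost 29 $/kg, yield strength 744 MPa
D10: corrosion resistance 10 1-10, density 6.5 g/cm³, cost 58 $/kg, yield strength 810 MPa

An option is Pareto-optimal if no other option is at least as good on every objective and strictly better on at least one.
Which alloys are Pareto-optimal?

D1, D4, D5, D6, D8, D9, D10

D1: not dominated.
D2: dominated by D10 (corrosion resistance 10≥9, density 6.5≤10.6, cost 58≤68, yield strength 810≥243).
D3: dominated by D1 (corrosion resistance 6≥6, density 6.5≤6.6, cost 29≤37, yield strength 545≥526).
D4: not dominated (best density).
D5: not dominated (best cost).
D6: not dominated.
D7: dominated by D4 (corrosion resistance 2≥1, density 2.4≤6.3, cost 14≤71, yield strength 465≥443).
D8: not dominated.
D9: not dominated.
D10: not dominated (best corrosion resistance).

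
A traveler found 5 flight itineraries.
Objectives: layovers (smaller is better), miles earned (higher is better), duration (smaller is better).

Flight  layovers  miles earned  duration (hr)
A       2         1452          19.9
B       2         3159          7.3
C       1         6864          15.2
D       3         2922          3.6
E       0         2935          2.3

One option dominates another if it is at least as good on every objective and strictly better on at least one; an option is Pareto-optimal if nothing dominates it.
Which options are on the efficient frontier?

A: dominated by B (layovers 2≤2, miles earned 3159≥1452, duration 7.3≤19.9).
B: not dominated.
C: not dominated (best miles earned).
D: dominated by E (layovers 0≤3, miles earned 2935≥2922, duration 2.3≤3.6).
E: not dominated (best layovers).

B, C, E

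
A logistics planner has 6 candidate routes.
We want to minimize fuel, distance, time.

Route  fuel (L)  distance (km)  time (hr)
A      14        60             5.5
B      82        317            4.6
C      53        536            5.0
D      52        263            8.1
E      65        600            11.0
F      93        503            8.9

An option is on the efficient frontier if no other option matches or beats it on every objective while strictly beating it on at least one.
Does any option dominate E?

A vs E: fuel 14≤65, distance 60≤600, time 5.5≤11.0 — A is at least as good on every objective and strictly better on at least one, so A dominates E.

Yes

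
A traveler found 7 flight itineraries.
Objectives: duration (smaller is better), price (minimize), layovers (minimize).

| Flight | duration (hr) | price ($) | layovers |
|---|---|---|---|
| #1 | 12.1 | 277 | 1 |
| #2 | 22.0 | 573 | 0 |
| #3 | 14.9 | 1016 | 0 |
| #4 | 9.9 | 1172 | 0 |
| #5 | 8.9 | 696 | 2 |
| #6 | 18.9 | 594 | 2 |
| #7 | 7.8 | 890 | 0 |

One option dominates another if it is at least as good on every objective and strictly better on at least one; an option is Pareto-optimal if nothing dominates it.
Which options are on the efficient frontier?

#1: not dominated (best price).
#2: not dominated.
#3: dominated by #7 (duration 7.8≤14.9, price 890≤1016, layovers 0≤0).
#4: dominated by #7 (duration 7.8≤9.9, price 890≤1172, layovers 0≤0).
#5: not dominated.
#6: dominated by #1 (duration 12.1≤18.9, price 277≤594, layovers 1≤2).
#7: not dominated (best duration).

#1, #2, #5, #7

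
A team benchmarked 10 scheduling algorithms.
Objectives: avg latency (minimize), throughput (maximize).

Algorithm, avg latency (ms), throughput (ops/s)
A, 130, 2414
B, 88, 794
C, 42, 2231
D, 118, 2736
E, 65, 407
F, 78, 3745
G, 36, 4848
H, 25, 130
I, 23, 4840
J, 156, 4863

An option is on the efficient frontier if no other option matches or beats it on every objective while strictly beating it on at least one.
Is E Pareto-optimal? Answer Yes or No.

C vs E: avg latency 42≤65, throughput 2231≥407 — C is at least as good on every objective and strictly better on at least one, so C dominates E.

No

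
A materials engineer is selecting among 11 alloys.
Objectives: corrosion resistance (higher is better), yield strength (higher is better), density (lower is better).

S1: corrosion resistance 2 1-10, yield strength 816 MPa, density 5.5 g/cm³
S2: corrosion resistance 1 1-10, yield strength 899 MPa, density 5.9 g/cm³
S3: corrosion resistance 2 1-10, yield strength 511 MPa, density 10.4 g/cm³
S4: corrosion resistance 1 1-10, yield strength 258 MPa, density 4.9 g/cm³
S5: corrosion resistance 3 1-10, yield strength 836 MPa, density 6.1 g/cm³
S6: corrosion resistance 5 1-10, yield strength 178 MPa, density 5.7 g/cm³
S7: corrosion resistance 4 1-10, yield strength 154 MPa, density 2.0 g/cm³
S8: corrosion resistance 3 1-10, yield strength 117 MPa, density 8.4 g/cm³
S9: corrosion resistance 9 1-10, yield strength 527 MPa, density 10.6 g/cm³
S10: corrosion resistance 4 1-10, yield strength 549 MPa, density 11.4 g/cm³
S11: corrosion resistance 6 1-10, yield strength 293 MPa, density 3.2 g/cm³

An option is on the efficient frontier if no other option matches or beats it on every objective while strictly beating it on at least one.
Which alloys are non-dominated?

S1, S2, S5, S7, S9, S10, S11

S1: not dominated.
S2: not dominated (best yield strength).
S3: dominated by S1 (corrosion resistance 2≥2, yield strength 816≥511, density 5.5≤10.4).
S4: dominated by S11 (corrosion resistance 6≥1, yield strength 293≥258, density 3.2≤4.9).
S5: not dominated.
S6: dominated by S11 (corrosion resistance 6≥5, yield strength 293≥178, density 3.2≤5.7).
S7: not dominated (best density).
S8: dominated by S5 (corrosion resistance 3≥3, yield strength 836≥117, density 6.1≤8.4).
S9: not dominated (best corrosion resistance).
S10: not dominated.
S11: not dominated.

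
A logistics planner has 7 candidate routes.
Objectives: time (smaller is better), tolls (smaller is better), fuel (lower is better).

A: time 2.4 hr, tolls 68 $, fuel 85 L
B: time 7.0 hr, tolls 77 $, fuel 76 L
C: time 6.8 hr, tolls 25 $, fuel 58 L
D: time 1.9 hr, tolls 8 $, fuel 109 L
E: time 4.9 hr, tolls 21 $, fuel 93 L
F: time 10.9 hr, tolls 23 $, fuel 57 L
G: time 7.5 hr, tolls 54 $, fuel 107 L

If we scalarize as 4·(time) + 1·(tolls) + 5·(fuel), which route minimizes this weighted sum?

C

A: 4·2.4 + 1·68 + 5·85 = 502.6
B: 4·7.0 + 1·77 + 5·76 = 485.0
C: 4·6.8 + 1·25 + 5·58 = 342.2
D: 4·1.9 + 1·8 + 5·109 = 560.6
E: 4·4.9 + 1·21 + 5·93 = 505.6
F: 4·10.9 + 1·23 + 5·57 = 351.6
G: 4·7.5 + 1·54 + 5·107 = 619.0
Lowest: C at 342.2.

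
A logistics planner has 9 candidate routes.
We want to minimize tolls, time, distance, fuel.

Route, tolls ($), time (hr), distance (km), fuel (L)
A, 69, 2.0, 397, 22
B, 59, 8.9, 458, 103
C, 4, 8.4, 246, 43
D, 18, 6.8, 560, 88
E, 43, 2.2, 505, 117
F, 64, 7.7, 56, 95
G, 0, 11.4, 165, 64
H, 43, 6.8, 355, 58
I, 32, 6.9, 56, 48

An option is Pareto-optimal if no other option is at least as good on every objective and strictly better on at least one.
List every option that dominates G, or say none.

A: worse on tolls (69 vs 0).
B: worse on tolls (59 vs 0).
C: worse on tolls (4 vs 0).
D: worse on tolls (18 vs 0).
E: worse on tolls (43 vs 0).
F: worse on tolls (64 vs 0).
H: worse on tolls (43 vs 0).
I: worse on tolls (32 vs 0).
No option dominates G.

none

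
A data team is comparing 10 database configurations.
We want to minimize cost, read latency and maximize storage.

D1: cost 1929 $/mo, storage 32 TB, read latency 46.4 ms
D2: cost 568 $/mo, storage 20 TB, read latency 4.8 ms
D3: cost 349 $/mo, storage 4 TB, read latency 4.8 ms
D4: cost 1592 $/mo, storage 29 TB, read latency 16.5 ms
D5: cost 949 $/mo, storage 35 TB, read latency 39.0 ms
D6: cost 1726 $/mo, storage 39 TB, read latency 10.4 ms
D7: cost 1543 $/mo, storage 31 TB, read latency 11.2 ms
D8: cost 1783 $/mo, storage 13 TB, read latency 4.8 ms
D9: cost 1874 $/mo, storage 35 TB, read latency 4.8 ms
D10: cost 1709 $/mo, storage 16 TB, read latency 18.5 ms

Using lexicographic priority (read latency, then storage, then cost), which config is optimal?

D9

First minimize read latency: best is 4.8, kept {D2, D3, D8, D9}.
Then maximize storage: best is 35, kept {D9}.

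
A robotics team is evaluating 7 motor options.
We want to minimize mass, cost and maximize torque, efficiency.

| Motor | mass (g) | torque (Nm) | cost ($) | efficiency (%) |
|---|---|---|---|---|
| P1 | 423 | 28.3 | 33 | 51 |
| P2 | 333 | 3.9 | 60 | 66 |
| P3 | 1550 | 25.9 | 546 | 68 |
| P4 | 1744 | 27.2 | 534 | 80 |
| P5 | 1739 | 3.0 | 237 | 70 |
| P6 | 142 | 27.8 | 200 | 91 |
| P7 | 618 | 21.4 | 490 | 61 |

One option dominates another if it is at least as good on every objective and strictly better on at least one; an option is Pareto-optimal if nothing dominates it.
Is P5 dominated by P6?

P6 vs P5: mass 142≤1739, torque 27.8≥3.0, cost 200≤237, efficiency 91≥70 — P6 is at least as good on every objective with at least one strict improvement.

Yes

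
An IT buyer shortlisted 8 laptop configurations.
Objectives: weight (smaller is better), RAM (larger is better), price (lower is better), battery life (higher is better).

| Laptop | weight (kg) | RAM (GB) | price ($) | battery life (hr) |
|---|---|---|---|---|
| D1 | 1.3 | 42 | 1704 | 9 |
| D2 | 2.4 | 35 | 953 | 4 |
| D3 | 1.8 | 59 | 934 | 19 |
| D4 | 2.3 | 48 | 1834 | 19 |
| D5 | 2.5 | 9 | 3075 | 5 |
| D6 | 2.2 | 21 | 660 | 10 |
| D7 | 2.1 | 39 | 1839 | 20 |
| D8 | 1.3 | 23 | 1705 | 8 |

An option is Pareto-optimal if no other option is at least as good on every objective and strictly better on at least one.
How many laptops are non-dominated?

D1: not dominated.
D2: dominated by D3 (weight 1.8≤2.4, RAM 59≥35, price 934≤953, battery life 19≥4).
D3: not dominated (best RAM).
D4: dominated by D3 (weight 1.8≤2.3, RAM 59≥48, price 934≤1834, battery life 19≥19).
D5: dominated by D1 (weight 1.3≤2.5, RAM 42≥9, price 1704≤3075, battery life 9≥5).
D6: not dominated (best price).
D7: not dominated (best battery life).
D8: dominated by D1 (weight 1.3≤1.3, RAM 42≥23, price 1704≤1705, battery life 9≥8).
Pareto-optimal: D1, D3, D6, D7 → 4.

4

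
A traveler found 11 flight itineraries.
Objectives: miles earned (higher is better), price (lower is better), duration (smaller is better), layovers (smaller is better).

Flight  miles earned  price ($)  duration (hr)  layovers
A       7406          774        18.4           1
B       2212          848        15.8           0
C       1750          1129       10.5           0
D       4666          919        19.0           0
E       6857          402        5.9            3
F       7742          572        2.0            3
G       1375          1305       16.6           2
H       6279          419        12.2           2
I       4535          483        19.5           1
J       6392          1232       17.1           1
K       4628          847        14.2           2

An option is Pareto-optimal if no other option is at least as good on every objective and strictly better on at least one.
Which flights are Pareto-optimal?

A: not dominated.
B: not dominated.
C: not dominated.
D: not dominated.
E: not dominated (best price).
F: not dominated (best miles earned).
G: dominated by B (miles earned 2212≥1375, price 848≤1305, duration 15.8≤16.6, layovers 0≤2).
H: not dominated.
I: not dominated.
J: not dominated.
K: dominated by H (miles earned 6279≥4628, price 419≤847, duration 12.2≤14.2, layovers 2≤2).

A, B, C, D, E, F, H, I, J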